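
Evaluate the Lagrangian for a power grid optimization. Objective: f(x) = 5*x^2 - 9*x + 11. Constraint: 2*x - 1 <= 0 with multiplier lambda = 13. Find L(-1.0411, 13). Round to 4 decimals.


Step 1: Evaluate f(x).
f(-1.0411) = 5*(-1.0411)^2 - 9*(-1.0411) + 11 = 25.7893
Step 2: Evaluate g(x).
g(-1.0411) = 2*-1.0411 - 1 = -3.0822
Step 3: Compute Lagrangian.
L = 25.7893 + 13*-3.0822 = -14.2793


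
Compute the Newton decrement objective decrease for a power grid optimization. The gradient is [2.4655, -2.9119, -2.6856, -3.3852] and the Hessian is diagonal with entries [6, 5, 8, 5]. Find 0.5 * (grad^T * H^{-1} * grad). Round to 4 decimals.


Step 1: H is diagonal, so H^(-1) * g = [0.4109, -0.5824, -0.3357, -0.677].
Step 2: g^T H^(-1) g = sum_i g_i^2 / H_ii
  = (2.4655)^2/6 + (-2.9119)^2/5 + (-2.6856)^2/8 + (-3.3852)^2/5
  = 1.0131 + 1.6958 + 0.9016 + 2.2919 = 5.9024
Step 3: Objective decrease = 0.5 * g^T H^(-1) g = 2.9512


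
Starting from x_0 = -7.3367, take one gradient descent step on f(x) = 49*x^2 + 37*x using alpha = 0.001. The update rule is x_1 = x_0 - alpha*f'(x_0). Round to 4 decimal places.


We compute the gradient at x_0 and apply the update.
f'(x) = 98*x + 37
f'(-7.3367) = 98*-7.3367 + 37 = -681.9966
x_1 = -7.3367 - 0.001*-681.9966 = -6.6547


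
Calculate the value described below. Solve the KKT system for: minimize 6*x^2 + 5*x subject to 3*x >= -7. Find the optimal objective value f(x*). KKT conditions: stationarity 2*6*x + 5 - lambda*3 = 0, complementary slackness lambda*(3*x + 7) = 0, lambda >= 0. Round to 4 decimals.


Step 1: Try lambda = 0 (constraint inactive).
Stationarity: 2*6*x + 5 = 0
x* = -5/(2*6) = -5/12 = -0.4167 (rounded; the exact value -5/12 is used below)
Check constraint: 3*-0.4167 = -1.2501 >= -7 -- satisfied.
Step 2: Compute optimal value.
f(x*) = 6*(-5/12)^2 + 5*(-5/12) = -1.0417


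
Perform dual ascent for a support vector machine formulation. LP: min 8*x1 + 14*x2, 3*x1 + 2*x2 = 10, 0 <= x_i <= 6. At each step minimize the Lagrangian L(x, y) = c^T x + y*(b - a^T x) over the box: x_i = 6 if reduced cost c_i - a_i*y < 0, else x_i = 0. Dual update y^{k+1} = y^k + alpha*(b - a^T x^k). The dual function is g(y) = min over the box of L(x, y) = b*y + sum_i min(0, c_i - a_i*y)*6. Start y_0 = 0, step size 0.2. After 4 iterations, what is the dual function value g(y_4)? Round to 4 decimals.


Dual ascent for LP: min 8*x1 + 14*x2, 3*x1 + 2*x2 = 10, 0 <= x_i <= 6
Step 1: y^k = 0.0, reduced costs: (8.0, 14.0)
  x^k = (0.0, 0.0), subgradient = b - a^T x = 10.0
  y^{k+1} = 0.0 + 0.2*10.0 = 2.0
Step 2: y^k = 2.0, reduced costs: (2.0, 10.0)
  x^k = (0.0, 0.0), subgradient = b - a^T x = 10.0
  y^{k+1} = 2.0 + 0.2*10.0 = 4.0
Step 3: y^k = 4.0, reduced costs: (-4.0, 6.0)
  x^k = (6.0, 0.0), subgradient = b - a^T x = -8.0
  y^{k+1} = 4.0 + 0.2*-8.0 = 2.4
Step 4: y^k = 2.4, reduced costs: (0.8, 9.2)
  x^k = (0.0, 0.0), subgradient = b - a^T x = 10.0
  y^{k+1} = 2.4 + 0.2*10.0 = 4.4
Dual objective at y_4 = 4.4: reduced costs (-5.2, 5.2), box minimizer x = (6.0, 0.0)
g(y_4) = b*y + (c1 - a1*y)*x1 + (c2 - a2*y)*x2 = 10*4.4 + (-5.2)*6.0 + 5.2*0.0 = 44.0 - 31.2 + 0.0 = 12.8


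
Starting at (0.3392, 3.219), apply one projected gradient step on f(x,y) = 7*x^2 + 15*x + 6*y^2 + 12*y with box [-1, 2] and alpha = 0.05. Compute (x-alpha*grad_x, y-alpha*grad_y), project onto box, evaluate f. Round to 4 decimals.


Step 1: Compute gradient at (0.3392, 3.219).
grad_x = 2*7*0.3392 + 15 = 19.7488
grad_y = 2*6*3.219 + 12 = 50.628
Step 2: Gradient step.
x_raw = 0.3392 - 0.05*19.7488 = -0.6482
y_raw = 3.219 - 0.05*50.628 = 0.6876
Step 3: Project onto [-1, 2].
x_proj = clip(-0.6482) = -0.6482
y_proj = clip(0.6876) = 0.6876
Step 4: Evaluate f.
f(-0.6482, 0.6876) = 4.3059


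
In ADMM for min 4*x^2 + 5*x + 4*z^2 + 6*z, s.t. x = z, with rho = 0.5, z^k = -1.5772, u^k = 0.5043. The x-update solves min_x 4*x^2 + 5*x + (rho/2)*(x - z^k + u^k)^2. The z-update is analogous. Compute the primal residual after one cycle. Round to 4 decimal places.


ADMM iteration with rho = 0.5, z^k = -1.5772, u^k = 0.5043
Step 1: x-update.
Minimize 4*x^2 + 5*x + (0.5/2)*(x + 1.5772 + 0.5043)^2
FOC: (2*4 + 0.5)*x = -5 + 0.5*(-1.5772 - 0.5043)
x^{k+1} = -0.7107
Step 2: z-update.
Minimize 4*z^2 + 6*z + (0.5/2)*(-0.7107 - z + 0.5043)^2
FOC: (2*4 + 0.5)*z = -6 + 0.5*(-0.7107 + 0.5043)
z^{k+1} = -0.718
Step 3: u-update.
u^{k+1} = 0.5043 - 0.7107 + 0.718 = 0.5116
Step 4: Primal residual = |-0.7107 + 0.718| = 0.0073


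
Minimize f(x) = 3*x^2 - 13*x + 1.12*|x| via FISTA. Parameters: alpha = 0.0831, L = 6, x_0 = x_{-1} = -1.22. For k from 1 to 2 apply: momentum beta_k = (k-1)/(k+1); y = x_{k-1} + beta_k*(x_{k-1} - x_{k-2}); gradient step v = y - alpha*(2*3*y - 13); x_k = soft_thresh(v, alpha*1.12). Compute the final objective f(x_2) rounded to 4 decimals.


FISTA on f(x) = 3*x^2 - 13*x + 1.12*|x|
L = 6, alpha = 0.0831
Iteration 1: beta = 0.0, y = -1.22 + 0.0*(-1.22 + 1.22) = -1.22
  grad(y) = -20.32, v = y - alpha*grad = 0.4686
  prox(v) = soft_thresh(0.4686, 0.0931) = 0.3755
Iteration 2: beta = 0.3333, y = 0.3755 + 0.3333*(0.3755 + 1.22) = 0.9074
  grad(y) = -7.5558, v = y - alpha*grad = 1.5353
  prox(v) = soft_thresh(1.5353, 0.0931) = 1.4422
f(x_2) = 3*1.4422^2 - 13*1.4422 + 1.12*|1.4422| = -10.8934


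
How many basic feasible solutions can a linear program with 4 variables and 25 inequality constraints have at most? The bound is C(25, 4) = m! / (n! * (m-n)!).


Each vertex corresponds to some choice of n active constraints out of m, so the number of vertices is at most C(m, n) = m! / (n!(m-n)!).
m = 25, n = 4
Numerator: 25 * 24 * 23 * 22
Denominator: 4! = 24
C(25, 4) = 12650


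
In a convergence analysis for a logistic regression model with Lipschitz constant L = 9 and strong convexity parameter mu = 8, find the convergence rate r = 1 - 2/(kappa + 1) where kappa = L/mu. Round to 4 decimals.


Step 1: Compute the condition number.
kappa = L/mu = 9/8 = 1.125
Step 2: Compute the convergence rate.
r = 1 - 2/(kappa + 1) = 1 - 2*mu/(L + mu) = (L - mu)/(L + mu) = 1/17 = 0.0588


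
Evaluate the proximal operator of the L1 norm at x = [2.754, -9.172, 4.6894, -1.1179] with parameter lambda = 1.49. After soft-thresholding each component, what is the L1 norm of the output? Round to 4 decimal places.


Soft-thresholding with lambda = 1.49:
prox(2.754) = sign(2.754)*max(|2.754| - 1.49, 0) = 1.264
prox(-9.172) = sign(-9.172)*max(|-9.172| - 1.49, 0) = -7.682
prox(4.6894) = sign(4.6894)*max(|4.6894| - 1.49, 0) = 3.1994
prox(-1.1179) = sign(-1.1179)*max(|-1.1179| - 1.49, 0) = 0.0
prox(x) = [1.264, -7.682, 3.1994, 0.0]
||prox(x)||_1 = 1.264 + 7.682 + 3.1994 + 0.0 = 12.1454


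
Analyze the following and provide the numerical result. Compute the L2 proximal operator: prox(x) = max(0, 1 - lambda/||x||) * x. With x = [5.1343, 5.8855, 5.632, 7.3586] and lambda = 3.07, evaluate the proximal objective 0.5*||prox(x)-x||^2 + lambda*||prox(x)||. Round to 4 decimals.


Step 1: Compute ||x||.
||x|| = 12.1189
Step 2: Compute scaling factor.
scale = max(0, 1 - 3.07/12.1189) = 0.7467
Step 3: prox(x) = [3.8337, 4.3946, 4.2053, 5.4945]
||prox(x)|| = 9.0489
Step 4: Proximal objective.
0.5*||prox-x||^2 = 4.7125
lambda*||prox|| = 27.7801
Total = 32.4927


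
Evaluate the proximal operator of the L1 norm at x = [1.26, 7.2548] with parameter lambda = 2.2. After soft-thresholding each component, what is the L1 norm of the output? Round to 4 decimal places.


Soft-thresholding with lambda = 2.2:
prox(1.26) = sign(1.26)*max(|1.26| - 2.2, 0) = 0.0
prox(7.2548) = sign(7.2548)*max(|7.2548| - 2.2, 0) = 5.0548
prox(x) = [0.0, 5.0548]
||prox(x)||_1 = 0.0 + 5.0548 = 5.0548


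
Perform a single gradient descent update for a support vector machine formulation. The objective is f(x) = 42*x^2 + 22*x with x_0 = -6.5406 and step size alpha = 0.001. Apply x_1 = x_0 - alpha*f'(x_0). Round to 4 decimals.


We compute the gradient at x_0 and apply the update.
f'(x) = 84*x + 22
f'(-6.5406) = 84*-6.5406 + 22 = -527.4104
x_1 = -6.5406 - 0.001*-527.4104 = -6.0132


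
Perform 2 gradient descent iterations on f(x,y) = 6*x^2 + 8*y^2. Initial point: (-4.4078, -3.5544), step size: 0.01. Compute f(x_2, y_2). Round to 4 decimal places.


Gradient descent on f(x,y) = 6*x^2 + 8*y^2.
Starting point: (-4.4078, -3.5544), alpha = 0.01
Step 1: grad_x = 2*6*-4.4078 = -52.8936, grad_y = 2*8*-3.5544 = -56.8704
  x_1 = -4.4078 - 0.01*-52.8936 = -3.8789
  y_1 = -3.5544 - 0.01*-56.8704 = -2.9857
Step 2: grad_x = 2*6*-3.8789 = -46.5464, grad_y = 2*8*-2.9857 = -47.7711
  x_2 = -3.8789 - 0.01*-46.5464 = -3.4134
  y_2 = -2.9857 - 0.01*-47.7711 = -2.508
f(-3.4134, -2.508) = 6*(-3.4134)^2 + 8*(-2.508)^2 = 120.2277


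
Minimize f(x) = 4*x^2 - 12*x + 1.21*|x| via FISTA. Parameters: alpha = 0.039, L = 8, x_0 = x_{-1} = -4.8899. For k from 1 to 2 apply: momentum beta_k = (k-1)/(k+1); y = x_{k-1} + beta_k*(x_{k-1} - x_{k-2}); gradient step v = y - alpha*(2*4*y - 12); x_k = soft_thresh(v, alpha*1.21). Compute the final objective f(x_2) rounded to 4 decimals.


FISTA on f(x) = 4*x^2 - 12*x + 1.21*|x|
L = 8, alpha = 0.039
Iteration 1: beta = 0.0, y = -4.8899 + 0.0*(-4.8899 + 4.8899) = -4.8899
  grad(y) = -51.1192, v = y - alpha*grad = -2.8963
  prox(v) = soft_thresh(-2.8963, 0.0472) = -2.8491
Iteration 2: beta = 0.3333, y = -2.8491 + 0.3333*(-2.8491 + 4.8899) = -2.1688
  grad(y) = -29.3503, v = y - alpha*grad = -1.0241
  prox(v) = soft_thresh(-1.0241, 0.0472) = -0.9769
f(x_2) = 4*(-0.9769)^2 - 12*(-0.9769) + 1.21*|-0.9769| = 16.7229


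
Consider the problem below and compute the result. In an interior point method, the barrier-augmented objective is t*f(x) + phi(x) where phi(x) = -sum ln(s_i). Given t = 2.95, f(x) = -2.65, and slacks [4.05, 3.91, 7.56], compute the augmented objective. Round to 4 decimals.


Step 1: Compute log-barrier.
ln values: [1.3987, 1.3635, 2.0229]
phi = -(1.3987 + 1.3635 + 2.0229) = -4.7851
Step 2: Compute augmented objective.
t*f(x) = 2.95*-2.65 = -7.8175
Total = -7.8175 - 4.7851 = -12.6026


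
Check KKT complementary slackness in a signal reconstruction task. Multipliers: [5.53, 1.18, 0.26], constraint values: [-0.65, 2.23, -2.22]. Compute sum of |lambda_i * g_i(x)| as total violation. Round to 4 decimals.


KKT complementary slackness check:
lambda_1 * g_1 = 5.53 * -0.65 = -3.5945
lambda_2 * g_2 = 1.18 * 2.23 = 2.6314
lambda_3 * g_3 = 0.26 * -2.22 = -0.5772
Total violation = 3.5945 + 2.6314 + 0.5772 = 6.8031


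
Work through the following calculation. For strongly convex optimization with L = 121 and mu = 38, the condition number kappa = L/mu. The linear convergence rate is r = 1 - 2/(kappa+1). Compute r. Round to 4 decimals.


Step 1: Compute the condition number.
kappa = L/mu = 121/38 = 3.1842
Step 2: Compute the convergence rate.
r = 1 - 2/(kappa + 1) = 1 - 2*mu/(L + mu) = (L - mu)/(L + mu) = 83/159 = 0.522


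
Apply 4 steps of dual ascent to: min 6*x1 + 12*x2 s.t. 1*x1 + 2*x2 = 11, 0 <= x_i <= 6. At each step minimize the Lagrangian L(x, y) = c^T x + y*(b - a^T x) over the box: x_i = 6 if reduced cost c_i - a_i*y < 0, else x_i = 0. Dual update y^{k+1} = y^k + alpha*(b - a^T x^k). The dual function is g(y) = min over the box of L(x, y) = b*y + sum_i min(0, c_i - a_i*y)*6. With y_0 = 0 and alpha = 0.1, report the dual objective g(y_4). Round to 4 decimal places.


Dual ascent for LP: min 6*x1 + 12*x2, 1*x1 + 2*x2 = 11, 0 <= x_i <= 6
Step 1: y^k = 0.0, reduced costs: (6.0, 12.0)
  x^k = (0.0, 0.0), subgradient = b - a^T x = 11.0
  y^{k+1} = 0.0 + 0.1*11.0 = 1.1
Step 2: y^k = 1.1, reduced costs: (4.9, 9.8)
  x^k = (0.0, 0.0), subgradient = b - a^T x = 11.0
  y^{k+1} = 1.1 + 0.1*11.0 = 2.2
Step 3: y^k = 2.2, reduced costs: (3.8, 7.6)
  x^k = (0.0, 0.0), subgradient = b - a^T x = 11.0
  y^{k+1} = 2.2 + 0.1*11.0 = 3.3
Step 4: y^k = 3.3, reduced costs: (2.7, 5.4)
  x^k = (0.0, 0.0), subgradient = b - a^T x = 11.0
  y^{k+1} = 3.3 + 0.1*11.0 = 4.4
Dual objective at y_4 = 4.4: reduced costs (1.6, 3.2), box minimizer x = (0.0, 0.0)
g(y_4) = b*y + (c1 - a1*y)*x1 + (c2 - a2*y)*x2 = 11*4.4 + 1.6*0.0 + 3.2*0.0 = 48.4 + 0.0 + 0.0 = 48.4


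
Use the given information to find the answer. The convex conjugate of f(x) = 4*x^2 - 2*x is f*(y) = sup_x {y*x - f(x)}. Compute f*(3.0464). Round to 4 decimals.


f*(y) = sup_x {y*x - a*x^2 - b*x} = sup_x {(y-b)*x - a*x^2}
FOC: (y - b) - 2a*x = 0 => x* = (y - b)/(2a)
x* = (3.0464 + 2)/(2*4) = 0.6308
f*(3.0464) = (y-b)^2/(4a) = (3.0464 + 2)^2/(4*4)
= 25.4662/16 = 1.5916


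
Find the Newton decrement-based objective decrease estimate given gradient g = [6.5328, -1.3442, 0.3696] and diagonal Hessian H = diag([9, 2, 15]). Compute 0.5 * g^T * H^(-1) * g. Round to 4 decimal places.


Step 1: H is diagonal, so H^(-1) * g = [0.7259, -0.6721, 0.0246].
Step 2: g^T H^(-1) g = sum_i g_i^2 / H_ii
  = (6.5328)^2/9 + (-1.3442)^2/2 + (0.3696)^2/15
  = 4.7419 + 0.9034 + 0.0091 = 5.6545
Step 3: Objective decrease = 0.5 * g^T H^(-1) g = 2.8272


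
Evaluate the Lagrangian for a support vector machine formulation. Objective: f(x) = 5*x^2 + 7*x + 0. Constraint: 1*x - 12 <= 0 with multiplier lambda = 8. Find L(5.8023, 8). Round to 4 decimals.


Step 1: Evaluate f(x).
f(5.8023) = 5*5.8023^2 + 7*5.8023 + 0 = 208.9495
Step 2: Evaluate g(x).
g(5.8023) = 1*5.8023 - 12 = -6.1977
Step 3: Compute Lagrangian.
L = 208.9495 + 8*-6.1977 = 159.3679


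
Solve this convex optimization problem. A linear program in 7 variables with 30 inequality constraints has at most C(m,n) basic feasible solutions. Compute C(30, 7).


Each vertex corresponds to some choice of n active constraints out of m, so the number of vertices is at most C(m, n) = m! / (n!(m-n)!).
m = 30, n = 7
Numerator: 30 * 29 * 28 * 27 * 26 * 25 * 24
Denominator: 7! = 5040
C(30, 7) = 2035800


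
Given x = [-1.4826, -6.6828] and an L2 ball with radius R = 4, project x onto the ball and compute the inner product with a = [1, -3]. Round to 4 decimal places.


Step 1: Compute ||x|| (intermediates to 6 decimals).
||x|| = sqrt((-1.4826)^2 + (-6.6828)^2) = 6.845284
Step 2: Project.
Since ||x|| > R, scale = R/||x|| = 4/6.845284 = 0.584344, proj(x) = scale * x
proj(x) = [-0.866348, -3.905054]
Step 3: Dot product.
a^T * proj(x) = 1*(-0.866348) - 3*(-3.905054) = 10.8488


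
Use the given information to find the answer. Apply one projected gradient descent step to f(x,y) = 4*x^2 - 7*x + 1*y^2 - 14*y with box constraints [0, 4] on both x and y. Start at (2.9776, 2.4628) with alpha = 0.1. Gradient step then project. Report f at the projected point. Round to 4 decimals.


Step 1: Compute gradient at (2.9776, 2.4628).
grad_x = 2*4*2.9776 - 7 = 16.8208
grad_y = 2*1*2.4628 - 14 = -9.0744
Step 2: Gradient step.
x_raw = 2.9776 - 0.1*16.8208 = 1.2955
y_raw = 2.4628 - 0.1*-9.0744 = 3.3702
Step 3: Project onto [0, 4].
x_proj = clip(1.2955) = 1.2955
y_proj = clip(3.3702) = 3.3702
Step 4: Evaluate f.
f(1.2955, 3.3702) = -38.18


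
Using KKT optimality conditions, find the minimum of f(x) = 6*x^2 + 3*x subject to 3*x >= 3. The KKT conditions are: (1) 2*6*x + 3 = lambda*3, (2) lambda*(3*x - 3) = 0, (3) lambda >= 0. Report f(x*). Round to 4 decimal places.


Step 1: Try lambda = 0 (constraint inactive).
x_unc = -3/(2*6) = -0.25
Check: 3*-0.25 = -0.75 < 3 -- violated!
Step 2: Constraint must be active: 3*x = 3
x* = 3/3 = 1.0
lambda = (2*6*1.0 + 3)/3 = 5.0
Step 3: Compute optimal value.
f(x*) = 6*1.0^2 + 3*1.0 = 9.0


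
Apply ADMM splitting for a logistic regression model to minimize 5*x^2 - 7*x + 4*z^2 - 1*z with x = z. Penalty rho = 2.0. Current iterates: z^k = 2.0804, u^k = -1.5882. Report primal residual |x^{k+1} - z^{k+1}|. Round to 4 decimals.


ADMM iteration with rho = 2.0, z^k = 2.0804, u^k = -1.5882
Step 1: x-update.
Minimize 5*x^2 - 7*x + (2.0/2)*(x - 2.0804 - 1.5882)^2
FOC: (2*5 + 2.0)*x = 7 + 2.0*(2.0804 + 1.5882)
x^{k+1} = 1.1948
Step 2: z-update.
Minimize 4*z^2 - 1*z + (2.0/2)*(1.1948 - z - 1.5882)^2
FOC: (2*4 + 2.0)*z = 1 + 2.0*(1.1948 - 1.5882)
z^{k+1} = 0.0213
Step 3: u-update.
u^{k+1} = -1.5882 + 1.1948 - 0.0213 = -0.4147
Step 4: Primal residual = |1.1948 - 0.0213| = 1.1735


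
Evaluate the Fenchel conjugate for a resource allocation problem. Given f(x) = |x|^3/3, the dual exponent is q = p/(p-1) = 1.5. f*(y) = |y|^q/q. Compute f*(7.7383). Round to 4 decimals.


The conjugate exponent q satisfies 1/p + 1/q = 1.
p = 3, so q = 3/(3 - 1) = 1.5
|y|^q = 7.7383^1.5 = 21.5262
f*(7.7383) = 21.5262 / 1.5 = 14.3508


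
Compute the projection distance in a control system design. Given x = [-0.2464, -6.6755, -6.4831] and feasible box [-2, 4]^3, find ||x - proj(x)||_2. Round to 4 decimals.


Project each component onto [-2, 4].
clip(-0.2464) = -0.2464, clip(-6.6755) = -2.0, clip(-6.4831) = -2.0
Projection = [-0.2464, -2.0, -2.0]
Squared diffs: [0.0, 21.8603, 20.0982]
Distance = sqrt(41.9585) = 6.4775


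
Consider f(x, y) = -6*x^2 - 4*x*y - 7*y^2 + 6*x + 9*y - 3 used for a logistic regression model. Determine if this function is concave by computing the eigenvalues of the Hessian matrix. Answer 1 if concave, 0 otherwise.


The Hessian of f(x,y) = -6*x^2 - 4*x*y - 7*y^2 + 6*x + 9*y - 3 is:
H = [[-12, -4], [-4, -14]]
Trace = -12 - 14 = -26
Determinant = -12*-14 - (-4)^2 = 152
Discriminant = (-26)^2 - 4*152 = 68.0
Eigenvalues: lambda_1 = -17.1231, lambda_2 = -8.8769
The function is concave.

1


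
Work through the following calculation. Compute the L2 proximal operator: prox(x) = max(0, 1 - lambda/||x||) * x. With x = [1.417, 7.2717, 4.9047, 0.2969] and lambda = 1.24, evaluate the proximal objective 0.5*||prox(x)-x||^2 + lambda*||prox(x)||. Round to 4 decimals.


Step 1: Compute ||x||.
||x|| = 8.8899
Step 2: Compute scaling factor.
scale = max(0, 1 - 1.24/8.8899) = 0.8605
Step 3: prox(x) = [1.2194, 6.2574, 4.2206, 0.2555]
||prox(x)|| = 7.6499
Step 4: Proximal objective.
0.5*||prox-x||^2 = 0.7688
lambda*||prox|| = 9.4859
Total = 10.2546


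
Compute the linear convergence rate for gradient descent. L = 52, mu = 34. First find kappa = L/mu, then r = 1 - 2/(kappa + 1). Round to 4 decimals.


Step 1: Compute the condition number.
kappa = L/mu = 52/34 = 1.5294
Step 2: Compute the convergence rate.
r = 1 - 2/(kappa + 1) = 1 - 2*mu/(L + mu) = (L - mu)/(L + mu) = 18/86 = 0.2093


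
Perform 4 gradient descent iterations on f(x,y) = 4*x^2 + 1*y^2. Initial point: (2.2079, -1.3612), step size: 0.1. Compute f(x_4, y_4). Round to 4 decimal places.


Gradient descent on f(x,y) = 4*x^2 + 1*y^2.
Starting point: (2.2079, -1.3612), alpha = 0.1
Step 1: grad_x = 2*4*2.2079 = 17.6632, grad_y = 2*1*-1.3612 = -2.7224
  x_1 = 2.2079 - 0.1*17.6632 = 0.4416
  y_1 = -1.3612 - 0.1*-2.7224 = -1.089
Step 2: grad_x = 2*4*0.4416 = 3.5326, grad_y = 2*1*-1.089 = -2.1779
  x_2 = 0.4416 - 0.1*3.5326 = 0.0883
  y_2 = -1.089 - 0.1*-2.1779 = -0.8712
Step 3: grad_x = 2*4*0.0883 = 0.7065, grad_y = 2*1*-0.8712 = -1.7423
  x_3 = 0.0883 - 0.1*0.7065 = 0.0177
  y_3 = -0.8712 - 0.1*-1.7423 = -0.6969
Step 4: grad_x = 2*4*0.0177 = 0.1413, grad_y = 2*1*-0.6969 = -1.3939
  x_4 = 0.0177 - 0.1*0.1413 = 0.0035
  y_4 = -0.6969 - 0.1*-1.3939 = -0.5575
f(0.0035, -0.5575) = 4*0.0035^2 + 1*(-0.5575)^2 = 0.3109


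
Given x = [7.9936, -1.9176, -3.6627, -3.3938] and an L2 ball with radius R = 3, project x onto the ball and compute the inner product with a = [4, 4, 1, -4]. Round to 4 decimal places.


Step 1: Compute ||x|| (intermediates to 6 decimals).
||x|| = sqrt(7.9936^2 + (-1.9176)^2 + (-3.6627)^2 + (-3.3938)^2) = 9.618112
Step 2: Project.
Since ||x|| > R, scale = R/||x|| = 3/9.618112 = 0.311912, proj(x) = scale * x
proj(x) = [2.4933, -0.598122, -1.14244, -1.058567]
Step 3: Dot product.
a^T * proj(x) = 4*2.4933 + 4*(-0.598122) + 1*(-1.14244) - 4*(-1.058567) = 10.6725


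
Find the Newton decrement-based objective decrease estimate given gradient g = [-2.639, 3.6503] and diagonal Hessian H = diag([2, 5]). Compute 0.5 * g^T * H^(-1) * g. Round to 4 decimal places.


Step 1: H is diagonal, so H^(-1) * g = [-1.3195, 0.7301].
Step 2: g^T H^(-1) g = sum_i g_i^2 / H_ii
  = (-2.639)^2/2 + (3.6503)^2/5
  = 3.4822 + 2.6649 = 6.1471
Step 3: Objective decrease = 0.5 * g^T H^(-1) g = 3.0735


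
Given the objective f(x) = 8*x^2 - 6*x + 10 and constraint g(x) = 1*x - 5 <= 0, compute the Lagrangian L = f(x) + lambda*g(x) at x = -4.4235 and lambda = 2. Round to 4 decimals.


Step 1: Evaluate f(x).
f(-4.4235) = 8*(-4.4235)^2 - 6*(-4.4235) + 10 = 193.0798
Step 2: Evaluate g(x).
g(-4.4235) = 1*-4.4235 - 5 = -9.4235
Step 3: Compute Lagrangian.
L = 193.0798 + 2*-9.4235 = 174.2328


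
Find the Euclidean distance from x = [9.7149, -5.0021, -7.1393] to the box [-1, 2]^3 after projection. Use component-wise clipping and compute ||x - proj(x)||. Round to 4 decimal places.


Project each component onto [-1, 2].
clip(9.7149) = 2.0, clip(-5.0021) = -1.0, clip(-7.1393) = -1.0
Projection = [2.0, -1.0, -1.0]
Squared diffs: [59.5197, 16.0168, 37.691]
Distance = sqrt(113.2275) = 10.6408


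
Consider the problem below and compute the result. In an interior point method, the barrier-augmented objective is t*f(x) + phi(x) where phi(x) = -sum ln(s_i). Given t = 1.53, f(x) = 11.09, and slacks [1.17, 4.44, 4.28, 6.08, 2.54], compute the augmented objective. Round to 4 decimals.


Step 1: Compute log-barrier.
ln values: [0.157, 1.4907, 1.454, 1.805, 0.9322]
phi = -(0.157 + 1.4907 + 1.454 + 1.805 + 0.9322) = -5.8388
Step 2: Compute augmented objective.
t*f(x) = 1.53*11.09 = 16.9677
Total = 16.9677 - 5.8388 = 11.1289


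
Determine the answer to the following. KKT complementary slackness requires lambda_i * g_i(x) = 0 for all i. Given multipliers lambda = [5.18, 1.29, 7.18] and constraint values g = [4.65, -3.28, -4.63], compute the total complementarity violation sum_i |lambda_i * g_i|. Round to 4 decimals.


KKT complementary slackness check:
lambda_1 * g_1 = 5.18 * 4.65 = 24.087
lambda_2 * g_2 = 1.29 * -3.28 = -4.2312
lambda_3 * g_3 = 7.18 * -4.63 = -33.2434
Total violation = 24.087 + 4.2312 + 33.2434 = 61.5616


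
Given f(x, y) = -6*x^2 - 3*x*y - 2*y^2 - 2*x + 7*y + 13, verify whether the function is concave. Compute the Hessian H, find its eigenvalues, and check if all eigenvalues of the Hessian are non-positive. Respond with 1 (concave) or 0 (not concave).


The Hessian of f(x,y) = -6*x^2 - 3*x*y - 2*y^2 - 2*x + 7*y + 13 is:
H = [[-12, -3], [-3, -4]]
Trace = -12 - 4 = -16
Determinant = -12*-4 - (-3)^2 = 39
Discriminant = (-16)^2 - 4*39 = 100.0
Eigenvalues: lambda_1 = -13.0, lambda_2 = -3.0
The function is concave.

1


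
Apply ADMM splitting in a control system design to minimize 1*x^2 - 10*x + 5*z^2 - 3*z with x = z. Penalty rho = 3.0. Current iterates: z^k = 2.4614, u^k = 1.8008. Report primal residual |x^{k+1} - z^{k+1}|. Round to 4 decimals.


ADMM iteration with rho = 3.0, z^k = 2.4614, u^k = 1.8008
Step 1: x-update.
Minimize 1*x^2 - 10*x + (3.0/2)*(x - 2.4614 + 1.8008)^2
FOC: (2*1 + 3.0)*x = 10 + 3.0*(2.4614 - 1.8008)
x^{k+1} = 2.3964
Step 2: z-update.
Minimize 5*z^2 - 3*z + (3.0/2)*(2.3964 - z + 1.8008)^2
FOC: (2*5 + 3.0)*z = 3 + 3.0*(2.3964 + 1.8008)
z^{k+1} = 1.1993
Step 3: u-update.
u^{k+1} = 1.8008 + 2.3964 - 1.1993 = 2.9978
Step 4: Primal residual = |2.3964 - 1.1993| = 1.197


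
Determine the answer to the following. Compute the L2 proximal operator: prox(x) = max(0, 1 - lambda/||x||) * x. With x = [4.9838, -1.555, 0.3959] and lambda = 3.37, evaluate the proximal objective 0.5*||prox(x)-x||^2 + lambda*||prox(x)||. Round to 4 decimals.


Step 1: Compute ||x||.
||x|| = 5.2357
Step 2: Compute scaling factor.
scale = max(0, 1 - 3.37/5.2357) = 0.3563
Step 3: prox(x) = [1.776, -0.5541, 0.1411]
||prox(x)|| = 1.8657
Step 4: Proximal objective.
0.5*||prox-x||^2 = 5.6785
lambda*||prox|| = 6.2874
Total = 11.966


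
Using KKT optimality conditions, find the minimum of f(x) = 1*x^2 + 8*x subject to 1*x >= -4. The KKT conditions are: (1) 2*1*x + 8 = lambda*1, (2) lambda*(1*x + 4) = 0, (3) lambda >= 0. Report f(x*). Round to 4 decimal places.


Step 1: Try lambda = 0 (constraint inactive).
Stationarity: 2*1*x + 8 = 0
x* = -8/(2*1) = -4.0
Check constraint: 1*-4.0 = -4.0 >= -4 -- satisfied.
Step 2: Compute optimal value.
f(x*) = 1*(-4.0)^2 + 8*(-4.0) = -16.0


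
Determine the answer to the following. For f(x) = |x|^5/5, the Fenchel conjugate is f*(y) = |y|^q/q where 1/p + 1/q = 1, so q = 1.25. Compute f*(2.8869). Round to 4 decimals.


The conjugate exponent q satisfies 1/p + 1/q = 1.
p = 5, so q = 5/(5 - 1) = 1.25
|y|^q = 2.8869^1.25 = 3.763
f*(2.8869) = 3.763 / 1.25 = 3.0104


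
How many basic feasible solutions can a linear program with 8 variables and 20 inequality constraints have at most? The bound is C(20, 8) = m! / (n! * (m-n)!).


Each vertex corresponds to some choice of n active constraints out of m, so the number of vertices is at most C(m, n) = m! / (n!(m-n)!).
m = 20, n = 8
Numerator: 20 * 19 * 18 * 17 * 16 * 15 * 14 * 13
Denominator: 8! = 40320
C(20, 8) = 125970


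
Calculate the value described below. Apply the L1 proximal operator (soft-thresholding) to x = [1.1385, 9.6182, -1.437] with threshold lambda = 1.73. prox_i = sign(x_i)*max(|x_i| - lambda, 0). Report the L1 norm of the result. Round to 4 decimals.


Soft-thresholding with lambda = 1.73:
prox(1.1385) = sign(1.1385)*max(|1.1385| - 1.73, 0) = 0.0
prox(9.6182) = sign(9.6182)*max(|9.6182| - 1.73, 0) = 7.8882
prox(-1.437) = sign(-1.437)*max(|-1.437| - 1.73, 0) = 0.0
prox(x) = [0.0, 7.8882, 0.0]
||prox(x)||_1 = 0.0 + 7.8882 + 0.0 = 7.8882


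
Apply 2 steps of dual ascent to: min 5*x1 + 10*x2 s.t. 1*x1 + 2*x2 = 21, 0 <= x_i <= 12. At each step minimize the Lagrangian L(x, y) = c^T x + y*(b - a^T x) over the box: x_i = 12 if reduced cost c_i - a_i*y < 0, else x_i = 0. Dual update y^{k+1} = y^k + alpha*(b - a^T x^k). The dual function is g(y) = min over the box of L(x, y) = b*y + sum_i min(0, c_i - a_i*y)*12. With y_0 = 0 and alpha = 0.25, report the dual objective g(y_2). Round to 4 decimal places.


Dual ascent for LP: min 5*x1 + 10*x2, 1*x1 + 2*x2 = 21, 0 <= x_i <= 12
Step 1: y^k = 0.0, reduced costs: (5.0, 10.0)
  x^k = (0.0, 0.0), subgradient = b - a^T x = 21.0
  y^{k+1} = 0.0 + 0.25*21.0 = 5.25
Step 2: y^k = 5.25, reduced costs: (-0.25, -0.5)
  x^k = (12.0, 12.0), subgradient = b - a^T x = -15.0
  y^{k+1} = 5.25 + 0.25*-15.0 = 1.5
Dual objective at y_2 = 1.5: reduced costs (3.5, 7.0), box minimizer x = (0.0, 0.0)
g(y_2) = b*y + (c1 - a1*y)*x1 + (c2 - a2*y)*x2 = 21*1.5 + 3.5*0.0 + 7.0*0.0 = 31.5 + 0.0 + 0.0 = 31.5


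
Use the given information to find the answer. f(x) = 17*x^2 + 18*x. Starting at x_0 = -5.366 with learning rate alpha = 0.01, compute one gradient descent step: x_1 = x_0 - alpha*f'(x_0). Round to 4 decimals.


We compute the gradient at x_0 and apply the update.
f'(x) = 34*x + 18
f'(-5.366) = 34*-5.366 + 18 = -164.444
x_1 = -5.366 - 0.01*-164.444 = -3.7216


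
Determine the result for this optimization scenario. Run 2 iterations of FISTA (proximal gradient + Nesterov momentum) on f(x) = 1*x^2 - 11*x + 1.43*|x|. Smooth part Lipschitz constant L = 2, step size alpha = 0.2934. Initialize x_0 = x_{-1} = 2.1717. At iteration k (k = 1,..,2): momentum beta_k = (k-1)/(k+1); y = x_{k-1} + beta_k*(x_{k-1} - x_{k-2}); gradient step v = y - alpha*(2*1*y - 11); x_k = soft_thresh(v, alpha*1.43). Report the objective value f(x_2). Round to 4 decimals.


FISTA on f(x) = 1*x^2 - 11*x + 1.43*|x|
L = 2, alpha = 0.2934
Iteration 1: beta = 0.0, y = 2.1717 + 0.0*(2.1717 - 2.1717) = 2.1717
  grad(y) = -6.6566, v = y - alpha*grad = 4.1247
  prox(v) = soft_thresh(4.1247, 0.4196) = 3.7052
Iteration 2: beta = 0.3333, y = 3.7052 + 0.3333*(3.7052 - 2.1717) = 4.2163
  grad(y) = -2.5673, v = y - alpha*grad = 4.9696
  prox(v) = soft_thresh(4.9696, 0.4196) = 4.55
f(x_2) = 1*4.55^2 - 11*4.55 + 1.43*|4.55| = -22.841


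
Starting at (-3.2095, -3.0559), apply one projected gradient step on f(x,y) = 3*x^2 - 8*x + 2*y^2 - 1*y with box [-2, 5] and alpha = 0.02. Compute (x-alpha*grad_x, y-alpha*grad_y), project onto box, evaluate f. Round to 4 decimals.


Step 1: Compute gradient at (-3.2095, -3.0559).
grad_x = 2*3*-3.2095 - 8 = -27.257
grad_y = 2*2*-3.0559 - 1 = -13.2236
Step 2: Gradient step.
x_raw = -3.2095 - 0.02*-27.257 = -2.6644
y_raw = -3.0559 - 0.02*-13.2236 = -2.7914
Step 3: Project onto [-2, 5].
x_proj = clip(-2.6644) = -2.0
y_proj = clip(-2.7914) = -2.0
Step 4: Evaluate f.
f(-2.0, -2.0) = 38.0


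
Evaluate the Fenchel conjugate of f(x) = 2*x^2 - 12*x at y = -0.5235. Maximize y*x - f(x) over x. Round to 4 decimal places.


f*(y) = sup_x {y*x - a*x^2 - b*x} = sup_x {(y-b)*x - a*x^2}
FOC: (y - b) - 2a*x = 0 => x* = (y - b)/(2a)
x* = (-0.5235 + 12)/(2*2) = 2.8691
f*(-0.5235) = (y-b)^2/(4a) = (-0.5235 + 12)^2/(4*2)
= 131.7101/8 = 16.4638


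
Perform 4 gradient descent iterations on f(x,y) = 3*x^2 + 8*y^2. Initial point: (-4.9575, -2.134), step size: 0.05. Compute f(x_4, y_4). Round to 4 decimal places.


Gradient descent on f(x,y) = 3*x^2 + 8*y^2.
Starting point: (-4.9575, -2.134), alpha = 0.05
Step 1: grad_x = 2*3*-4.9575 = -29.745, grad_y = 2*8*-2.134 = -34.144
  x_1 = -4.9575 - 0.05*-29.745 = -3.4703
  y_1 = -2.134 - 0.05*-34.144 = -0.4268
Step 2: grad_x = 2*3*-3.4703 = -20.8215, grad_y = 2*8*-0.4268 = -6.8288
  x_2 = -3.4703 - 0.05*-20.8215 = -2.4292
  y_2 = -0.4268 - 0.05*-6.8288 = -0.0854
Step 3: grad_x = 2*3*-2.4292 = -14.5751, grad_y = 2*8*-0.0854 = -1.3658
  x_3 = -2.4292 - 0.05*-14.5751 = -1.7004
  y_3 = -0.0854 - 0.05*-1.3658 = -0.0171
Step 4: grad_x = 2*3*-1.7004 = -10.2025, grad_y = 2*8*-0.0171 = -0.2732
  x_4 = -1.7004 - 0.05*-10.2025 = -1.1903
  y_4 = -0.0171 - 0.05*-0.2732 = -0.0034
f(-1.1903, -0.0034) = 3*(-1.1903)^2 + 8*(-0.0034)^2 = 4.2505


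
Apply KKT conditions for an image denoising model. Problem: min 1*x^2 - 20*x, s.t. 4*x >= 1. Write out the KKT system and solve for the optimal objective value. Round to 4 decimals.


Step 1: Try lambda = 0 (constraint inactive).
Stationarity: 2*1*x - 20 = 0
x* = 20/(2*1) = 10.0
Check constraint: 4*10.0 = 40.0 >= 1 -- satisfied.
Step 2: Compute optimal value.
f(x*) = 1*10.0^2 - 20*10.0 = -100.0


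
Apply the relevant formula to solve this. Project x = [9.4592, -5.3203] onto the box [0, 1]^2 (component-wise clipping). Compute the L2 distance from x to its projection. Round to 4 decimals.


Project each component onto [0, 1].
clip(9.4592) = 1.0, clip(-5.3203) = 0.0
Projection = [1.0, 0.0]
Squared diffs: [71.5581, 28.3056]
Distance = sqrt(99.8637) = 9.9932


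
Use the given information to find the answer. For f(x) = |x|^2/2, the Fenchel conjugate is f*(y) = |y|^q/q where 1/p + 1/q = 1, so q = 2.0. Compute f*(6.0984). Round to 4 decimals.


The conjugate exponent q satisfies 1/p + 1/q = 1.
p = 2, so q = 2/(2 - 1) = 2.0
|y|^q = 6.0984^2.0 = 37.1905
f*(6.0984) = 37.1905 / 2.0 = 18.5952


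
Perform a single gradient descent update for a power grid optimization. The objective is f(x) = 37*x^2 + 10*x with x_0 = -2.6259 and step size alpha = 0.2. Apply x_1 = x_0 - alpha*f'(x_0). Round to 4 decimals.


We compute the gradient at x_0 and apply the update.
f'(x) = 74*x + 10
f'(-2.6259) = 74*-2.6259 + 10 = -184.3166
x_1 = -2.6259 - 0.2*-184.3166 = 34.2374


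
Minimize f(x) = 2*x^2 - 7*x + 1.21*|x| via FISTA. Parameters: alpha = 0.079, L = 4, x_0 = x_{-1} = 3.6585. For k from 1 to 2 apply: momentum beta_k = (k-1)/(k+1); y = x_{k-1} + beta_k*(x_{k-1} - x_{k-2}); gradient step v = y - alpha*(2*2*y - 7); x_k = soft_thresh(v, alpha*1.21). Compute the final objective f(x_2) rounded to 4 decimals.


FISTA on f(x) = 2*x^2 - 7*x + 1.21*|x|
L = 4, alpha = 0.079
Iteration 1: beta = 0.0, y = 3.6585 + 0.0*(3.6585 - 3.6585) = 3.6585
  grad(y) = 7.634, v = y - alpha*grad = 3.0554
  prox(v) = soft_thresh(3.0554, 0.0956) = 2.9598
Iteration 2: beta = 0.3333, y = 2.9598 + 0.3333*(2.9598 - 3.6585) = 2.7269
  grad(y) = 3.9077, v = y - alpha*grad = 2.4182
  prox(v) = soft_thresh(2.4182, 0.0956) = 2.3226
f(x_2) = 2*2.3226^2 - 7*2.3226 + 1.21*|2.3226| = -2.6588


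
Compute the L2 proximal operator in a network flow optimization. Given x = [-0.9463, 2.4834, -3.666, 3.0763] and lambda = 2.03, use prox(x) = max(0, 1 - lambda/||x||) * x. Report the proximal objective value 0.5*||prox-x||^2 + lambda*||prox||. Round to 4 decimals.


Step 1: Compute ||x||.
||x|| = 5.4741
Step 2: Compute scaling factor.
scale = max(0, 1 - 2.03/5.4741) = 0.6292
Step 3: prox(x) = [-0.5954, 1.5625, -2.3065, 1.9355]
||prox(x)|| = 3.4441
Step 4: Proximal objective.
0.5*||prox-x||^2 = 2.0605
lambda*||prox|| = 6.9915
Total = 9.052


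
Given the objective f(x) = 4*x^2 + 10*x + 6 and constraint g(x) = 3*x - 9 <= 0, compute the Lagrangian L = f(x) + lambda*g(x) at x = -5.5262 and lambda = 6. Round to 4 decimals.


Step 1: Evaluate f(x).
f(-5.5262) = 4*(-5.5262)^2 + 10*(-5.5262) + 6 = 72.8935
Step 2: Evaluate g(x).
g(-5.5262) = 3*-5.5262 - 9 = -25.5786
Step 3: Compute Lagrangian.
L = 72.8935 + 6*-25.5786 = -80.5781


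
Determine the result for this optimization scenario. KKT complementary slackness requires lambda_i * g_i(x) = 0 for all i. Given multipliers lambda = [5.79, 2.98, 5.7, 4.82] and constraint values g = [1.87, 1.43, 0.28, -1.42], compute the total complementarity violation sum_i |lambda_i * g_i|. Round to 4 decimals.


KKT complementary slackness check:
lambda_1 * g_1 = 5.79 * 1.87 = 10.8273
lambda_2 * g_2 = 2.98 * 1.43 = 4.2614
lambda_3 * g_3 = 5.7 * 0.28 = 1.596
lambda_4 * g_4 = 4.82 * -1.42 = -6.8444
Total violation = 10.8273 + 4.2614 + 1.596 + 6.8444 = 23.5291


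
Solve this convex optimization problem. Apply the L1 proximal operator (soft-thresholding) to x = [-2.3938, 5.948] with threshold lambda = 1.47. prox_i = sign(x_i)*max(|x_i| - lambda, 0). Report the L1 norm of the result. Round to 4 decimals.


Soft-thresholding with lambda = 1.47:
prox(-2.3938) = sign(-2.3938)*max(|-2.3938| - 1.47, 0) = -0.9238
prox(5.948) = sign(5.948)*max(|5.948| - 1.47, 0) = 4.478
prox(x) = [-0.9238, 4.478]
||prox(x)||_1 = 0.9238 + 4.478 = 5.4018


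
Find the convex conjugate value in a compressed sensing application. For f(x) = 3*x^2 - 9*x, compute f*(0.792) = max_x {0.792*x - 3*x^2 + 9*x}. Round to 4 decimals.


f*(y) = sup_x {y*x - a*x^2 - b*x} = sup_x {(y-b)*x - a*x^2}
FOC: (y - b) - 2a*x = 0 => x* = (y - b)/(2a)
x* = (0.792 + 9)/(2*3) = 1.632
f*(0.792) = (y-b)^2/(4a) = (0.792 + 9)^2/(4*3)
= 95.8833/12 = 7.9903


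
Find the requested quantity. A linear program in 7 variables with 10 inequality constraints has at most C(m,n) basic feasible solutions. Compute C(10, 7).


Each vertex corresponds to some choice of n active constraints out of m, so the number of vertices is at most C(m, n) = m! / (n!(m-n)!).
m = 10, n = 7
Numerator: 10 * 9 * 8 * 7 * 6 * 5 * 4
Denominator: 7! = 5040
C(10, 7) = 120


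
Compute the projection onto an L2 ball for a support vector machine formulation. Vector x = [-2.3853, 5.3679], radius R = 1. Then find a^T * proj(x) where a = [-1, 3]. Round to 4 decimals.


Step 1: Compute ||x|| (intermediates to 6 decimals).
||x|| = sqrt((-2.3853)^2 + 5.3679^2) = 5.874011
Step 2: Project.
Since ||x|| > R, scale = R/||x|| = 1/5.874011 = 0.170241, proj(x) = scale * x
proj(x) = [-0.406076, 0.913837]
Step 3: Dot product.
a^T * proj(x) = -1*(-0.406076) + 3*0.913837 = 3.1476


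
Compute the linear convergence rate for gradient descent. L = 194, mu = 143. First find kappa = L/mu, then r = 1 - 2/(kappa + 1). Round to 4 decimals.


Step 1: Compute the condition number.
kappa = L/mu = 194/143 = 1.3566
Step 2: Compute the convergence rate.
r = 1 - 2/(kappa + 1) = 1 - 2*mu/(L + mu) = (L - mu)/(L + mu) = 51/337 = 0.1513


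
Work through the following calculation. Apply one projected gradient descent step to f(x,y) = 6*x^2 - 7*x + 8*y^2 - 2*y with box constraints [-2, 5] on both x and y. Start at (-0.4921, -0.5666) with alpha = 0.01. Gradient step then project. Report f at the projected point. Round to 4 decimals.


Step 1: Compute gradient at (-0.4921, -0.5666).
grad_x = 2*6*-0.4921 - 7 = -12.9052
grad_y = 2*8*-0.5666 - 2 = -11.0656
Step 2: Gradient step.
x_raw = -0.4921 - 0.01*-12.9052 = -0.363
y_raw = -0.5666 - 0.01*-11.0656 = -0.4559
Step 3: Project onto [-2, 5].
x_proj = clip(-0.363) = -0.363
y_proj = clip(-0.4559) = -0.4559
Step 4: Evaluate f.
f(-0.363, -0.4559) = 5.9071


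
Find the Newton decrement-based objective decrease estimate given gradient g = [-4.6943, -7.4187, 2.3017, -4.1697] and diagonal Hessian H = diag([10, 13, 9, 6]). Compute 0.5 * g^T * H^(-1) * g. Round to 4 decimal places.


Step 1: H is diagonal, so H^(-1) * g = [-0.4694, -0.5707, 0.2557, -0.695].
Step 2: g^T H^(-1) g = sum_i g_i^2 / H_ii
  = (-4.6943)^2/10 + (-7.4187)^2/13 + (2.3017)^2/9 + (-4.1697)^2/6
  = 2.2036 + 4.2336 + 0.5886 + 2.8977 = 9.9236
Step 3: Objective decrease = 0.5 * g^T H^(-1) g = 4.9618


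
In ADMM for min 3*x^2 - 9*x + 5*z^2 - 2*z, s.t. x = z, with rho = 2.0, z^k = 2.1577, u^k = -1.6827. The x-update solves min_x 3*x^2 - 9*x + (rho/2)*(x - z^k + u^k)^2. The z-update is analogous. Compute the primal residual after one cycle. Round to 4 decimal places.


ADMM iteration with rho = 2.0, z^k = 2.1577, u^k = -1.6827
Step 1: x-update.
Minimize 3*x^2 - 9*x + (2.0/2)*(x - 2.1577 - 1.6827)^2
FOC: (2*3 + 2.0)*x = 9 + 2.0*(2.1577 + 1.6827)
x^{k+1} = 2.0851
Step 2: z-update.
Minimize 5*z^2 - 2*z + (2.0/2)*(2.0851 - z - 1.6827)^2
FOC: (2*5 + 2.0)*z = 2 + 2.0*(2.0851 - 1.6827)
z^{k+1} = 0.2337
Step 3: u-update.
u^{k+1} = -1.6827 + 2.0851 - 0.2337 = 0.1687
Step 4: Primal residual = |2.0851 - 0.2337| = 1.8514


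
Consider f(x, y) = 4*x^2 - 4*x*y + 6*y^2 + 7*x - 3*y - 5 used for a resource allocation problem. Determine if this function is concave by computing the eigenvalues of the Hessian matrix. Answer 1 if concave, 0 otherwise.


The Hessian of f(x,y) = 4*x^2 - 4*x*y + 6*y^2 + 7*x - 3*y - 5 is:
H = [[8, -4], [-4, 12]]
Trace = 8 + 12 = 20
Determinant = 8*12 - (-4)^2 = 80
Discriminant = (20)^2 - 4*80 = 80.0
Eigenvalues: lambda_1 = 5.5279, lambda_2 = 14.4721
The function is not concave.

0


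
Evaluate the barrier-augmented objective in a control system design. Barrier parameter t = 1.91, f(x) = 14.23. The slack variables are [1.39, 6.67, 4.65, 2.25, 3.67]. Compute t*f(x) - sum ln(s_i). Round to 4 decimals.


Step 1: Compute log-barrier.
ln values: [0.3293, 1.8976, 1.5369, 0.8109, 1.3002]
phi = -(0.3293 + 1.8976 + 1.5369 + 0.8109 + 1.3002) = -5.8749
Step 2: Compute augmented objective.
t*f(x) = 1.91*14.23 = 27.1793
Total = 27.1793 - 5.8749 = 21.3044


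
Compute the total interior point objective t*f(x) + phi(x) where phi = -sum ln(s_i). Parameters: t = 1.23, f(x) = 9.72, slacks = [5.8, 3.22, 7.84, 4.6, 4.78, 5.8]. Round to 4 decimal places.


Step 1: Compute log-barrier.
ln values: [1.7579, 1.1694, 2.0592, 1.5261, 1.5644, 1.7579]
phi = -(1.7579 + 1.1694 + 2.0592 + 1.5261 + 1.5644 + 1.7579) = -9.8348
Step 2: Compute augmented objective.
t*f(x) = 1.23*9.72 = 11.9556
Total = 11.9556 - 9.8348 = 2.1208


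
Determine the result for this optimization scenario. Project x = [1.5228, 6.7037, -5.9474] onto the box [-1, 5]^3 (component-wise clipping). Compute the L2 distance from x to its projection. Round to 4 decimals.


Project each component onto [-1, 5].
clip(1.5228) = 1.5228, clip(6.7037) = 5.0, clip(-5.9474) = -1.0
Projection = [1.5228, 5.0, -1.0]
Squared diffs: [0.0, 2.9026, 24.4768]
Distance = sqrt(27.3794) = 5.2325


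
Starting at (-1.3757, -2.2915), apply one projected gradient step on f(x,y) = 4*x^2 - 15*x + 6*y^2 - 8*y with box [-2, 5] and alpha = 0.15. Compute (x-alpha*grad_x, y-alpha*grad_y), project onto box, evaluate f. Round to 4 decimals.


Step 1: Compute gradient at (-1.3757, -2.2915).
grad_x = 2*4*-1.3757 - 15 = -26.0056
grad_y = 2*6*-2.2915 - 8 = -35.498
Step 2: Gradient step.
x_raw = -1.3757 - 0.15*-26.0056 = 2.5251
y_raw = -2.2915 - 0.15*-35.498 = 3.0332
Step 3: Project onto [-2, 5].
x_proj = clip(2.5251) = 2.5251
y_proj = clip(3.0332) = 3.0332
Step 4: Evaluate f.
f(2.5251, 3.0332) = 18.5644


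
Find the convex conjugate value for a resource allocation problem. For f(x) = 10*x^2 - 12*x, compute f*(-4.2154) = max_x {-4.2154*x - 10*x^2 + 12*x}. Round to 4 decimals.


f*(y) = sup_x {y*x - a*x^2 - b*x} = sup_x {(y-b)*x - a*x^2}
FOC: (y - b) - 2a*x = 0 => x* = (y - b)/(2a)
x* = (-4.2154 + 12)/(2*10) = 0.3892
f*(-4.2154) = (y-b)^2/(4a) = (-4.2154 + 12)^2/(4*10)
= 60.6/40 = 1.515
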